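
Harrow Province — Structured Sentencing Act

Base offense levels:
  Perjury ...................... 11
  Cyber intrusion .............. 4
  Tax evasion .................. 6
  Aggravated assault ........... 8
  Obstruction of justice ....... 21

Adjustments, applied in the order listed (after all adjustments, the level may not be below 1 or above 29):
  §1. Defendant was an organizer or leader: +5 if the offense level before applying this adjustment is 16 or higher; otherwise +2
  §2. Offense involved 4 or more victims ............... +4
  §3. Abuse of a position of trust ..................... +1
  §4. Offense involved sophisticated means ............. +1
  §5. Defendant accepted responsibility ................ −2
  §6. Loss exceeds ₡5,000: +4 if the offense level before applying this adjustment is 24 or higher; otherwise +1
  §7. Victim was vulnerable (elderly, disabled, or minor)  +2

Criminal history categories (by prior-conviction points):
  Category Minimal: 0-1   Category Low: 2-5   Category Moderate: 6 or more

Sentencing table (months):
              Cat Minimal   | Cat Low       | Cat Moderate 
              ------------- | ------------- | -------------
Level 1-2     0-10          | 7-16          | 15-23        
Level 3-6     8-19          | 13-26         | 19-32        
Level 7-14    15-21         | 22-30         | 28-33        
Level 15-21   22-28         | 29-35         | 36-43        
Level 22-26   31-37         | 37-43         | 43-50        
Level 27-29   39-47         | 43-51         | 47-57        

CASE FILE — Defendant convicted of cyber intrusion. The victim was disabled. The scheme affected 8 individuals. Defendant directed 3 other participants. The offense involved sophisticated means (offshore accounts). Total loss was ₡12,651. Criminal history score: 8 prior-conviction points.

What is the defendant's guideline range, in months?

Base offense level for cyber intrusion: 4.
§1 applies (level before this adjustment is 4 < 16, so +2): 4 + 2 = 6.
§2 applies: 6 + 4 = 10.
§4 applies: 10 + 1 = 11.
§5 does not apply.
§6 applies (level before this adjustment is 11 < 24, so +1): 11 + 1 = 12.
§7 applies: 12 + 2 = 14.
Final offense level: 14.
Criminal history: 8 prior points → Category Moderate (6+).
Level 14 falls in the 7-14 band.
Grid: Level 7-14 × Category Moderate = 28-33 months.

28-33 months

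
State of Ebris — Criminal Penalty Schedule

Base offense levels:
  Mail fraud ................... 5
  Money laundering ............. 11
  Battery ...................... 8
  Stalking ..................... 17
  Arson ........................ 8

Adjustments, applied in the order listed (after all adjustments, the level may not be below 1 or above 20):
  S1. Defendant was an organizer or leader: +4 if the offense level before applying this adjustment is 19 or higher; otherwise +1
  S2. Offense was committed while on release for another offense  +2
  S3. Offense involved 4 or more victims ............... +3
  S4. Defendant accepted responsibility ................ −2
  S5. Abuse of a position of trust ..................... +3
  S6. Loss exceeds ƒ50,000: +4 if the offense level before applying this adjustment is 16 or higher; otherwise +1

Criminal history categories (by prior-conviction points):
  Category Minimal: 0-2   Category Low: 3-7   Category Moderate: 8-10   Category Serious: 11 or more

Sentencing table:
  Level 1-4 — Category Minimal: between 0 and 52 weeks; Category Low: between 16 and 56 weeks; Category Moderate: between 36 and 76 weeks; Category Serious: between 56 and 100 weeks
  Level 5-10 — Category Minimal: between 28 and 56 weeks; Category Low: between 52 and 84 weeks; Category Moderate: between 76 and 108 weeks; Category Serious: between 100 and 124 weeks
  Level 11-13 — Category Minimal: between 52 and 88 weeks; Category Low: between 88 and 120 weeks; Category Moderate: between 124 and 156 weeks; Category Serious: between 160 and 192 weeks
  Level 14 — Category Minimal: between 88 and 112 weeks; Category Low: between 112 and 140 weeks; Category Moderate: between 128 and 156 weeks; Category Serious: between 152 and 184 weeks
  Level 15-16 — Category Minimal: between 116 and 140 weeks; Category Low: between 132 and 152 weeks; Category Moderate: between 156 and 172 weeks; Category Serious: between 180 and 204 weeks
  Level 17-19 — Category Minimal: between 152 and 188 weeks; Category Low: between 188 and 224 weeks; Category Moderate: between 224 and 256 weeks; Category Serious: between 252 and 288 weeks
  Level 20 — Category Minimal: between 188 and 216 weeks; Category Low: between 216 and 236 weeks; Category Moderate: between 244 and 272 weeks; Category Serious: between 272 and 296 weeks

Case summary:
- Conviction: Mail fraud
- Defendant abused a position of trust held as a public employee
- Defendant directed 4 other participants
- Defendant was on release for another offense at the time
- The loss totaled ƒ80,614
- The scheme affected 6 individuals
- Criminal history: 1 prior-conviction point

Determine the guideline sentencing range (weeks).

Base offense level for mail fraud: 5.
S1 applies (level before this adjustment is 5 < 19, so +1): 5 + 1 = 6.
S2 applies: 6 + 2 = 8.
S3 applies: 8 + 3 = 11.
S5 applies: 11 + 3 = 14.
S6 applies (level before this adjustment is 14 < 16, so +1): 14 + 1 = 15.
Final offense level: 15.
Criminal history: 1 prior point → Category Minimal (0-2).
Level 15 falls in the 15-16 band.
Grid: Level 15-16 × Category Minimal = 116-140 weeks.

116-140 weeks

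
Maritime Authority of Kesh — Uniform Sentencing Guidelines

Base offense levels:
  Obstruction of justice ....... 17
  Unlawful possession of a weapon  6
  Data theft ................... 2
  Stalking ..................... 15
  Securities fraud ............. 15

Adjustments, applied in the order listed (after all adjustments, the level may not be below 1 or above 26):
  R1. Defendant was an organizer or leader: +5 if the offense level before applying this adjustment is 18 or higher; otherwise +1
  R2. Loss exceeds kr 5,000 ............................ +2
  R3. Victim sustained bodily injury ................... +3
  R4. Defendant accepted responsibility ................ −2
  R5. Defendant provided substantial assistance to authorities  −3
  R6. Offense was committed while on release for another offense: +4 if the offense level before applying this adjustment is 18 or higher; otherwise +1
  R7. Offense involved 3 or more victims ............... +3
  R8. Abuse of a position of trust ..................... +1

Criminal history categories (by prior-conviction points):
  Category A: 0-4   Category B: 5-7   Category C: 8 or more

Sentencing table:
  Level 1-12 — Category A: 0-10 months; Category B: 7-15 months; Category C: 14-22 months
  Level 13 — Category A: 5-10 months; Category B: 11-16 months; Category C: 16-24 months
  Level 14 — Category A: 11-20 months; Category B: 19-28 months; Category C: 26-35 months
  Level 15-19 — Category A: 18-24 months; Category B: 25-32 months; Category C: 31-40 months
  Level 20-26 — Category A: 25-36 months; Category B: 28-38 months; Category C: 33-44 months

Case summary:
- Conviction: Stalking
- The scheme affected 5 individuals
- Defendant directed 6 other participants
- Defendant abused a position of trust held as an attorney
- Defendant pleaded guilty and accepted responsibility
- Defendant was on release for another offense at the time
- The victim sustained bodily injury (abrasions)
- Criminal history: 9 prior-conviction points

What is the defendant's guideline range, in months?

Base offense level for stalking: 15.
R1 applies (level before this adjustment is 15 < 18, so +1): 15 + 1 = 16.
R2 does not apply.
R3 applies: 16 + 3 = 19.
R4 applies: 19 − 2 = 17.
R6 applies (level before this adjustment is 17 < 18, so +1): 17 + 1 = 18.
R7 applies: 18 + 3 = 21.
R8 applies: 21 + 1 = 22.
Final offense level: 22.
Criminal history: 9 prior points → Category C (8+).
Level 22 falls in the 20-26 band.
Grid: Level 20-26 × Category C = 33-44 months.

33-44 months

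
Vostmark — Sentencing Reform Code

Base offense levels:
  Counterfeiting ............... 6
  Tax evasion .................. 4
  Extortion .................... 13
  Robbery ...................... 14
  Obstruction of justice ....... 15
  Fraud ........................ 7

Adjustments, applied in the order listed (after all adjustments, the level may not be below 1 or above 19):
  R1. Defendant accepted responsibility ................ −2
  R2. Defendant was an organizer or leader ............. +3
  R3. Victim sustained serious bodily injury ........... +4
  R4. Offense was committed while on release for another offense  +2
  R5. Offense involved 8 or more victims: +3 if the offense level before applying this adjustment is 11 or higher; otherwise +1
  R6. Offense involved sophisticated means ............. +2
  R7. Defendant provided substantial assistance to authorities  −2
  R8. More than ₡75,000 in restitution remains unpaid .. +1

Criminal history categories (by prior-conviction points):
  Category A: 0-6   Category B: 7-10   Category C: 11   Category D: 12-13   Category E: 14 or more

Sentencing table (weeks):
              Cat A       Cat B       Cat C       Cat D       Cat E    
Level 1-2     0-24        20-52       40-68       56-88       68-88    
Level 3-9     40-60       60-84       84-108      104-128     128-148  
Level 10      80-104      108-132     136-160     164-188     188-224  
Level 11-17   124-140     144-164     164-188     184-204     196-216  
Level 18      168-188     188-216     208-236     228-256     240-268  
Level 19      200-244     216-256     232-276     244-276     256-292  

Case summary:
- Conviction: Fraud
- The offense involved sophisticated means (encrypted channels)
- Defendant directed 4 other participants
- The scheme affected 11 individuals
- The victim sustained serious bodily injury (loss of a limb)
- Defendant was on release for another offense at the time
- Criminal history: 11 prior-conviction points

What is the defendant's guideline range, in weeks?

Base offense level for fraud: 7.
R2 applies: 7 + 3 = 10.
R3 applies: 10 + 4 = 14.
R4 applies: 14 + 2 = 16.
R5 applies (level before this adjustment is 16 ≥ 11, so +3): 16 + 3 = 19.
R6 applies: 19 + 2 = 21.
R7 does not apply.
Level 21 exceeds the maximum of 19; capped at 19.
Final offense level: 19.
Criminal history: 11 prior points → Category C (11).
Level 19 falls in the 19 band.
Grid: Level 19 × Category C = 232-276 weeks.

232-276 weeks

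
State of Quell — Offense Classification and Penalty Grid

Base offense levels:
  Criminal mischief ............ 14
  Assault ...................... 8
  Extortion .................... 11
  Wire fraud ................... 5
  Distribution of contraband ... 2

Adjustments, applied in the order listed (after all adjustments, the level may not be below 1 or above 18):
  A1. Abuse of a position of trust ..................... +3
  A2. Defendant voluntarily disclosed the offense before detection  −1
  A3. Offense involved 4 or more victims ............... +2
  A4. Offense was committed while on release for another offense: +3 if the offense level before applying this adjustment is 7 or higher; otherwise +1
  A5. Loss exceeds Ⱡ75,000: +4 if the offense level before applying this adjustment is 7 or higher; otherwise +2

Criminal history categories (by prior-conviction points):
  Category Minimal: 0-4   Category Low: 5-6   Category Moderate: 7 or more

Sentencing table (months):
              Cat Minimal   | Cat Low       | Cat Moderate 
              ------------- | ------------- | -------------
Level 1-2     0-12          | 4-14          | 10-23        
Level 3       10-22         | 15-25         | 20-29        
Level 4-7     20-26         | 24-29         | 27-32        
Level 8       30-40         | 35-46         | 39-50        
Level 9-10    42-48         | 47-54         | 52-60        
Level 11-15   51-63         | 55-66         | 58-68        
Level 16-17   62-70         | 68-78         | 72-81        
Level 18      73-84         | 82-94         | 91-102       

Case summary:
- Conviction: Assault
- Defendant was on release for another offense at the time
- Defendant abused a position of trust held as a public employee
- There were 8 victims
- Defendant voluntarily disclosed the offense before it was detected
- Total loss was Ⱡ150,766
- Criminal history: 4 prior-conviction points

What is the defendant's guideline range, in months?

Base offense level for assault: 8.
A1 applies: 8 + 3 = 11.
A2 applies: 11 − 1 = 10.
A3 applies: 10 + 2 = 12.
A4 applies (level before this adjustment is 12 ≥ 7, so +3): 12 + 3 = 15.
A5 applies (level before this adjustment is 15 ≥ 7, so +4): 15 + 4 = 19.
Level 19 exceeds the maximum of 18; capped at 18.
Final offense level: 18.
Criminal history: 4 prior points → Category Minimal (0-4).
Level 18 falls in the 18 band.
Grid: Level 18 × Category Minimal = 73-84 months.

73-84 months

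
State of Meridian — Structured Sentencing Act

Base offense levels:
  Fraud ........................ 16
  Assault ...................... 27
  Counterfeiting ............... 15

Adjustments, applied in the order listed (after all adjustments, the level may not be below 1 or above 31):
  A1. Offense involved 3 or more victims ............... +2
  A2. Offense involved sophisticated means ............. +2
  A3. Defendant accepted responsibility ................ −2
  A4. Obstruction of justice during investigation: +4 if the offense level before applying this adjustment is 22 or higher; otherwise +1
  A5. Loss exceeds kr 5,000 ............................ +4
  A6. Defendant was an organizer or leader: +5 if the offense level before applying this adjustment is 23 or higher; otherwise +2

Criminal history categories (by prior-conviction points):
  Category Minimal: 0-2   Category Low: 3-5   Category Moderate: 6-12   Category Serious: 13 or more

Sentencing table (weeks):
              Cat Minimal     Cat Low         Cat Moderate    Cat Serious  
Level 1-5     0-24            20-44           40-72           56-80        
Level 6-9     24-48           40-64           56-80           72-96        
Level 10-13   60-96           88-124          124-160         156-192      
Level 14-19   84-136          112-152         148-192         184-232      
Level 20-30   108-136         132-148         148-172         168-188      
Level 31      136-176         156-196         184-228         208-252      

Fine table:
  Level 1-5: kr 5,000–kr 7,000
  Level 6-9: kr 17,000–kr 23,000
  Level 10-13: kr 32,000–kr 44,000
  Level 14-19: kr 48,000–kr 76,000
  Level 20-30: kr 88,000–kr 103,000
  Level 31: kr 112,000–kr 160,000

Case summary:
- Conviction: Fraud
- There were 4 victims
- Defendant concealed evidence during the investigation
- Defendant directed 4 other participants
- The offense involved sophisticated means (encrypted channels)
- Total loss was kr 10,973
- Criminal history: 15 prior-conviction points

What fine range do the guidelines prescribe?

kr 88,000–kr 103,000

Base offense level for fraud: 16.
A1 applies: 16 + 2 = 18.
A2 applies: 18 + 2 = 20.
A4 applies (level before this adjustment is 20 < 22, so +1): 20 + 1 = 21.
A5 applies: 21 + 4 = 25.
A6 applies (level before this adjustment is 25 ≥ 23, so +5): 25 + 5 = 30.
Final offense level: 30.
Level 30 falls in the 20-30 band.
Fine table: Level 20-30 → kr 88,000–kr 103,000.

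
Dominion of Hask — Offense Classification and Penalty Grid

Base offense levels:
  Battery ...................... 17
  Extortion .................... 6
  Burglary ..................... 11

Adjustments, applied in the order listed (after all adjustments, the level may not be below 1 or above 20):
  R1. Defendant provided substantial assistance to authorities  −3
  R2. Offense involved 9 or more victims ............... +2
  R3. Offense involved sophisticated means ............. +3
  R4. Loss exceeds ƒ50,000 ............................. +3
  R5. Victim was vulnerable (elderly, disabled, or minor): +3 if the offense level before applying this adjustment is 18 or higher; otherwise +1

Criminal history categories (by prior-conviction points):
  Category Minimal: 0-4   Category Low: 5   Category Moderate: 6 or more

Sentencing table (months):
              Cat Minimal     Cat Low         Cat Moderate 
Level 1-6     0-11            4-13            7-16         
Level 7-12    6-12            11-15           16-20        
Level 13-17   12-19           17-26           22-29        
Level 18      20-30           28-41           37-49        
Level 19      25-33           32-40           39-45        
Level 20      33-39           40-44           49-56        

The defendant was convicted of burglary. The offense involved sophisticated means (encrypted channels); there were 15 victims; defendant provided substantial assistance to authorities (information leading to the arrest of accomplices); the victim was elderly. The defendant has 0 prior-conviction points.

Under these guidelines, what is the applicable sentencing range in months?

Base offense level for burglary: 11.
R1 applies: 11 − 3 = 8.
R2 applies: 8 + 2 = 10.
R3 applies: 10 + 3 = 13.
R4 does not apply.
R5 applies (level before this adjustment is 13 < 18, so +1): 13 + 1 = 14.
Final offense level: 14.
Criminal history: 0 prior points → Category Minimal (0-4).
Level 14 falls in the 13-17 band.
Grid: Level 13-17 × Category Minimal = 12-19 months.

12-19 months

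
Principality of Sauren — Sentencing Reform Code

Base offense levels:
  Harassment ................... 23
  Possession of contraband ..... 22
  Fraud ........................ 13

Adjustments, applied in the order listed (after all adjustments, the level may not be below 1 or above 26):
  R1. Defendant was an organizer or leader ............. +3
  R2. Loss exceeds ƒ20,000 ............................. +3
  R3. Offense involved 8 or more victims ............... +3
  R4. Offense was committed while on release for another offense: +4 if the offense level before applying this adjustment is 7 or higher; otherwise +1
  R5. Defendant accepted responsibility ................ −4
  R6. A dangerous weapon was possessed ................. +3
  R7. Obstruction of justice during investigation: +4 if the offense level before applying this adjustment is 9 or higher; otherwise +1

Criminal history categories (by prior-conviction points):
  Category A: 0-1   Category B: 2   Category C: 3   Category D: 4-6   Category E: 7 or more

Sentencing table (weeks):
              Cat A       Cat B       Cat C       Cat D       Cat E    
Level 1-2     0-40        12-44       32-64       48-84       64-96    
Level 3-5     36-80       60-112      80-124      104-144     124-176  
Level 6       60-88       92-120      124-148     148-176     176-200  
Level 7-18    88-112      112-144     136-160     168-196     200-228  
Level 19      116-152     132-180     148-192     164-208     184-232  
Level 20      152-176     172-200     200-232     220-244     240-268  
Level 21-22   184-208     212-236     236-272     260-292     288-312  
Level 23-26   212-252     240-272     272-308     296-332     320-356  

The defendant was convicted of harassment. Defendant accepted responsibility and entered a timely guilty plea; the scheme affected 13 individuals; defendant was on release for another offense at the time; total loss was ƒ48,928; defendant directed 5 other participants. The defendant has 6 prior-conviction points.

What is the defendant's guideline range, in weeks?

296-332 weeks

Base offense level for harassment: 23.
R1 applies: 23 + 3 = 26.
R2 applies: 26 + 3 = 29.
R3 applies: 29 + 3 = 32.
R4 applies (level before this adjustment is 32 ≥ 7, so +4): 32 + 4 = 36.
R5 applies: 36 − 4 = 32.
Level 32 exceeds the maximum of 26; capped at 26.
Final offense level: 26.
Criminal history: 6 prior points → Category D (4-6).
Level 26 falls in the 23-26 band.
Grid: Level 23-26 × Category D = 296-332 weeks.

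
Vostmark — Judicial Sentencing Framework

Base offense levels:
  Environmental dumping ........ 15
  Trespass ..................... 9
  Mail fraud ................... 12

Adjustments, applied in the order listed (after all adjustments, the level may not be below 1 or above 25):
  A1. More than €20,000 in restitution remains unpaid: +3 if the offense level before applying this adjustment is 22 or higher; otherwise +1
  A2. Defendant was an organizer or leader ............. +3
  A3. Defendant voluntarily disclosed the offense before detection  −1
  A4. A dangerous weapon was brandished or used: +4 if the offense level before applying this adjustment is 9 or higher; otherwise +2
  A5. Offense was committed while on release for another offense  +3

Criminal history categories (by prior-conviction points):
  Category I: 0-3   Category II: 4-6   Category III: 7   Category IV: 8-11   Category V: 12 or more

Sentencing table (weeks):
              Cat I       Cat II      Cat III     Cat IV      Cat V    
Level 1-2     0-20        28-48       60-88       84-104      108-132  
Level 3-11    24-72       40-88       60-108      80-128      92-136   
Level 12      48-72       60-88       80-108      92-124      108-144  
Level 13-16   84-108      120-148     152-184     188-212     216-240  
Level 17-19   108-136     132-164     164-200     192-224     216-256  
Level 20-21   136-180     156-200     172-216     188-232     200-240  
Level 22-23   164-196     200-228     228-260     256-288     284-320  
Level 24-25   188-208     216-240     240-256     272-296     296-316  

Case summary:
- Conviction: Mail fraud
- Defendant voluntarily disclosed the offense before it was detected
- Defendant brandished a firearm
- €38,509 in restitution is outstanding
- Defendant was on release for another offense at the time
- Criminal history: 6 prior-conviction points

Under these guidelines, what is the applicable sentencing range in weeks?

132-164 weeks

Base offense level for mail fraud: 12.
A1 applies (level before this adjustment is 12 < 22, so +1): 12 + 1 = 13.
A3 applies: 13 − 1 = 12.
A4 applies (level before this adjustment is 12 ≥ 9, so +4): 12 + 4 = 16.
A5 applies: 16 + 3 = 19.
Final offense level: 19.
Criminal history: 6 prior points → Category II (4-6).
Level 19 falls in the 17-19 band.
Grid: Level 17-19 × Category II = 132-164 weeks.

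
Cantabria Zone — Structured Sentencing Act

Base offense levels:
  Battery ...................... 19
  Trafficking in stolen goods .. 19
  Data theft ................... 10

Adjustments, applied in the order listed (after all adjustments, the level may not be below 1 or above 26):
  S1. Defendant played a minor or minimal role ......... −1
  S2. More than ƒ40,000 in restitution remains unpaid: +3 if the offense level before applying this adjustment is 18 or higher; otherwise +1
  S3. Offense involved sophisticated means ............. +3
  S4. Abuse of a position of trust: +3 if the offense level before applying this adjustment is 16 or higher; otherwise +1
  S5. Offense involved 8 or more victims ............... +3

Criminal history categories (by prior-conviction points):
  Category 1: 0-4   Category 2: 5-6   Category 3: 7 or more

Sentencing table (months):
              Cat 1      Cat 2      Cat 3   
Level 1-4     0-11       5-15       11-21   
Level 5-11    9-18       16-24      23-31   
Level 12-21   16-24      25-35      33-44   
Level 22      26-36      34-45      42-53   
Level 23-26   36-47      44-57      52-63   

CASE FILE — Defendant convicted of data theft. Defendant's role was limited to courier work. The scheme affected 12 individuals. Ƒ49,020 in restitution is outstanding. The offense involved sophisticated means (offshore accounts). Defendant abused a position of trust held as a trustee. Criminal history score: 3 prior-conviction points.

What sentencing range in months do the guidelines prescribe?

16-24 months

Base offense level for data theft: 10.
S1 applies: 10 − 1 = 9.
S2 applies (level before this adjustment is 9 < 18, so +1): 9 + 1 = 10.
S3 applies: 10 + 3 = 13.
S4 applies (level before this adjustment is 13 < 16, so +1): 13 + 1 = 14.
S5 applies: 14 + 3 = 17.
Final offense level: 17.
Criminal history: 3 prior points → Category 1 (0-4).
Level 17 falls in the 12-21 band.
Grid: Level 12-21 × Category 1 = 16-24 months.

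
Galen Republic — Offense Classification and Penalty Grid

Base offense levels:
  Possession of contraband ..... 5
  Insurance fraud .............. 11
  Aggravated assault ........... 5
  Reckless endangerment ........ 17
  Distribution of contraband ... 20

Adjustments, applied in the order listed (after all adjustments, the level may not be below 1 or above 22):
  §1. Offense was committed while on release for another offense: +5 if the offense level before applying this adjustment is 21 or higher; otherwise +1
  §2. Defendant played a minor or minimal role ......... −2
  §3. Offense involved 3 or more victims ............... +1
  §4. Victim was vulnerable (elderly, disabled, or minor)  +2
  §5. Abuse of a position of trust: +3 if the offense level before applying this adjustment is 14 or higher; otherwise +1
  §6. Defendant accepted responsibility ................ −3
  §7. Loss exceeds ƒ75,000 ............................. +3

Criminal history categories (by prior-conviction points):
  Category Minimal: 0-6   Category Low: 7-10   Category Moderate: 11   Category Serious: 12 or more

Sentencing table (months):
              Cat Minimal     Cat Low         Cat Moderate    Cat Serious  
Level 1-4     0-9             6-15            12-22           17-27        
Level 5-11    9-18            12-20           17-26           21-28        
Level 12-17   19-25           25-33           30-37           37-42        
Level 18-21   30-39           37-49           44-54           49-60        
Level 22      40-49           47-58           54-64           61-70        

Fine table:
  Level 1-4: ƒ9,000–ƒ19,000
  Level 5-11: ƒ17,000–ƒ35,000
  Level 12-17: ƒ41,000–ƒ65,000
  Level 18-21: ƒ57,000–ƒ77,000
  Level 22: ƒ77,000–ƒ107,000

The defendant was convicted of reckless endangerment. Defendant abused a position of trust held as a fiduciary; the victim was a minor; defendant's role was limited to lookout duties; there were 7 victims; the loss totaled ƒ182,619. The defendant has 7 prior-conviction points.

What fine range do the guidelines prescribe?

Base offense level for reckless endangerment: 17.
§2 applies: 17 − 2 = 15.
§3 applies: 15 + 1 = 16.
§4 applies: 16 + 2 = 18.
§5 applies (level before this adjustment is 18 ≥ 14, so +3): 18 + 3 = 21.
§6 does not apply.
§7 applies: 21 + 3 = 24.
Level 24 exceeds the maximum of 22; capped at 22.
Final offense level: 22.
Level 22 falls in the 22 band.
Fine table: Level 22 → ƒ77,000–ƒ107,000.

ƒ77,000–ƒ107,000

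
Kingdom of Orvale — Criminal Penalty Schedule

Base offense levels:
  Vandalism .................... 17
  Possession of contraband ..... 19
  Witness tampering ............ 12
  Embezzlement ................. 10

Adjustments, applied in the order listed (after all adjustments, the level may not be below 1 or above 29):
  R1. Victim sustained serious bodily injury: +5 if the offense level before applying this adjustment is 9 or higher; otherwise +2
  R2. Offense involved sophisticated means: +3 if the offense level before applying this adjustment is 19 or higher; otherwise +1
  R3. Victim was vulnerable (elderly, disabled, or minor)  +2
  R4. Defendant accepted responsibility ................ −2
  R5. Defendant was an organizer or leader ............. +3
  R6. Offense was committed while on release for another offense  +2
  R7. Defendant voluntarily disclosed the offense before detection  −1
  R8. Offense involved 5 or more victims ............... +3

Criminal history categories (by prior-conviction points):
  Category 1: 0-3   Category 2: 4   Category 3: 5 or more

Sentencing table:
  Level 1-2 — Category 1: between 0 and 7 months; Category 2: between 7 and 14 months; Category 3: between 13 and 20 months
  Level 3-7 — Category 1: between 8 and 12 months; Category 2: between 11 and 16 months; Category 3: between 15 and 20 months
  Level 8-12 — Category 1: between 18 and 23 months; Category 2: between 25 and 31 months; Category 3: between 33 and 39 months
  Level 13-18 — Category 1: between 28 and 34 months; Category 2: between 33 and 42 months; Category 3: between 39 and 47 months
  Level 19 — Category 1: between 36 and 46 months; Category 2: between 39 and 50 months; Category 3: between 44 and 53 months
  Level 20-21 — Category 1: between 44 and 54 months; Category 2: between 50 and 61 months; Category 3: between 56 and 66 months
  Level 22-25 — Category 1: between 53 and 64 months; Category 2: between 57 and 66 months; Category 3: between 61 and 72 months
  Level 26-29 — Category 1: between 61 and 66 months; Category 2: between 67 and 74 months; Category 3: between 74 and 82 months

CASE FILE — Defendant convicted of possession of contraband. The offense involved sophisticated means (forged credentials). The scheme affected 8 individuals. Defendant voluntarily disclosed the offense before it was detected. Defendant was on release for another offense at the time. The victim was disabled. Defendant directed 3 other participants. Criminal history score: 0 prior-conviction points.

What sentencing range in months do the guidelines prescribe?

61-66 months

Base offense level for possession of contraband: 19.
R1 does not apply.
R2 applies (level before this adjustment is 19 ≥ 19, so +3): 19 + 3 = 22.
R3 applies: 22 + 2 = 24.
R4 does not apply.
R5 applies: 24 + 3 = 27.
R6 applies: 27 + 2 = 29.
R7 applies: 29 − 1 = 28.
R8 applies: 28 + 3 = 31.
Level 31 exceeds the maximum of 29; capped at 29.
Final offense level: 29.
Criminal history: 0 prior points → Category 1 (0-3).
Level 29 falls in the 26-29 band.
Grid: Level 26-29 × Category 1 = 61-66 months.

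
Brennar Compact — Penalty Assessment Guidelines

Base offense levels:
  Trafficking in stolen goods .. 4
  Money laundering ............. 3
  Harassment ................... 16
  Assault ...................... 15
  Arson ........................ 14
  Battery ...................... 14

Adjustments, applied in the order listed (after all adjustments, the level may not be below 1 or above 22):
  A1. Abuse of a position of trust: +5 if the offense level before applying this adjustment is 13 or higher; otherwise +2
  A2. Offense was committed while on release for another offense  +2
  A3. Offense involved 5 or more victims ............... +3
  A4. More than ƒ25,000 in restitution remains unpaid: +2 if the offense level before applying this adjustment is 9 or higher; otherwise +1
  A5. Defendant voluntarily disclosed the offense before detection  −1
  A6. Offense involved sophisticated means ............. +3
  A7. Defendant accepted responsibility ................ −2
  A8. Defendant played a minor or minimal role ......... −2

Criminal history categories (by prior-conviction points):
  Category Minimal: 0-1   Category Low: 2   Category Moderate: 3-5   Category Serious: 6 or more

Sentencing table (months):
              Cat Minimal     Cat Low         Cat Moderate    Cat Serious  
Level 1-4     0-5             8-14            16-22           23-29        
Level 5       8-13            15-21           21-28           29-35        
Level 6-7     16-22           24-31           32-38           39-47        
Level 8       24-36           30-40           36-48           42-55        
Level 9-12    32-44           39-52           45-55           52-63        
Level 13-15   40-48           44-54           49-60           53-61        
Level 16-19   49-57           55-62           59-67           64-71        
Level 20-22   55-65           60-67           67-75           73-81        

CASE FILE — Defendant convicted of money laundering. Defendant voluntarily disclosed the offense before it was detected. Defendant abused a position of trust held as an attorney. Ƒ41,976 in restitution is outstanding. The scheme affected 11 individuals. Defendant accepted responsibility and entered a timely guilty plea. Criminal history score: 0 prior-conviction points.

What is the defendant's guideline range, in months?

16-22 months

Base offense level for money laundering: 3.
A1 applies (level before this adjustment is 3 < 13, so +2): 3 + 2 = 5.
A3 applies: 5 + 3 = 8.
A4 applies (level before this adjustment is 8 < 9, so +1): 8 + 1 = 9.
A5 applies: 9 − 1 = 8.
A6 does not apply.
A7 applies: 8 − 2 = 6.
A8 does not apply.
Final offense level: 6.
Criminal history: 0 prior points → Category Minimal (0-1).
Level 6 falls in the 6-7 band.
Grid: Level 6-7 × Category Minimal = 16-22 months.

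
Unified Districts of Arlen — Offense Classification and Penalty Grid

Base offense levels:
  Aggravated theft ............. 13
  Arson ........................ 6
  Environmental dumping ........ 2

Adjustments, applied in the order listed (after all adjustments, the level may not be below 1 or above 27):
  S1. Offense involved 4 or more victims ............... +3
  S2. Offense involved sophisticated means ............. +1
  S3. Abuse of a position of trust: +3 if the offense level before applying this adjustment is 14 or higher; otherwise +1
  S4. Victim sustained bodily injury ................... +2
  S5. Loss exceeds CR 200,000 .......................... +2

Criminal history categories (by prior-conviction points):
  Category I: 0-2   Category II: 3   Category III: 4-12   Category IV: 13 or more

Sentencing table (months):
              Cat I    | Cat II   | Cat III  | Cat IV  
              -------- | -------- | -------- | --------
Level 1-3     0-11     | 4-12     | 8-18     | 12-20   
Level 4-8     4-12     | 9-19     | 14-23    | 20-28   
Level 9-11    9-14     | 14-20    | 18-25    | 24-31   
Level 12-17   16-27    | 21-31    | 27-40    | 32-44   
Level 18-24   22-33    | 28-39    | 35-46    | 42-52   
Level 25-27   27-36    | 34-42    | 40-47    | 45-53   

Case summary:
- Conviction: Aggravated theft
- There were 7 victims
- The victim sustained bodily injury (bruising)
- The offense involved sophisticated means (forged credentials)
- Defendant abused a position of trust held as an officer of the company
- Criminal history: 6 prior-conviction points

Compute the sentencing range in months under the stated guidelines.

Base offense level for aggravated theft: 13.
S1 applies: 13 + 3 = 16.
S2 applies: 16 + 1 = 17.
S3 applies (level before this adjustment is 17 ≥ 14, so +3): 17 + 3 = 20.
S4 applies: 20 + 2 = 22.
S5 does not apply.
Final offense level: 22.
Criminal history: 6 prior points → Category III (4-12).
Level 22 falls in the 18-24 band.
Grid: Level 18-24 × Category III = 35-46 months.

35-46 months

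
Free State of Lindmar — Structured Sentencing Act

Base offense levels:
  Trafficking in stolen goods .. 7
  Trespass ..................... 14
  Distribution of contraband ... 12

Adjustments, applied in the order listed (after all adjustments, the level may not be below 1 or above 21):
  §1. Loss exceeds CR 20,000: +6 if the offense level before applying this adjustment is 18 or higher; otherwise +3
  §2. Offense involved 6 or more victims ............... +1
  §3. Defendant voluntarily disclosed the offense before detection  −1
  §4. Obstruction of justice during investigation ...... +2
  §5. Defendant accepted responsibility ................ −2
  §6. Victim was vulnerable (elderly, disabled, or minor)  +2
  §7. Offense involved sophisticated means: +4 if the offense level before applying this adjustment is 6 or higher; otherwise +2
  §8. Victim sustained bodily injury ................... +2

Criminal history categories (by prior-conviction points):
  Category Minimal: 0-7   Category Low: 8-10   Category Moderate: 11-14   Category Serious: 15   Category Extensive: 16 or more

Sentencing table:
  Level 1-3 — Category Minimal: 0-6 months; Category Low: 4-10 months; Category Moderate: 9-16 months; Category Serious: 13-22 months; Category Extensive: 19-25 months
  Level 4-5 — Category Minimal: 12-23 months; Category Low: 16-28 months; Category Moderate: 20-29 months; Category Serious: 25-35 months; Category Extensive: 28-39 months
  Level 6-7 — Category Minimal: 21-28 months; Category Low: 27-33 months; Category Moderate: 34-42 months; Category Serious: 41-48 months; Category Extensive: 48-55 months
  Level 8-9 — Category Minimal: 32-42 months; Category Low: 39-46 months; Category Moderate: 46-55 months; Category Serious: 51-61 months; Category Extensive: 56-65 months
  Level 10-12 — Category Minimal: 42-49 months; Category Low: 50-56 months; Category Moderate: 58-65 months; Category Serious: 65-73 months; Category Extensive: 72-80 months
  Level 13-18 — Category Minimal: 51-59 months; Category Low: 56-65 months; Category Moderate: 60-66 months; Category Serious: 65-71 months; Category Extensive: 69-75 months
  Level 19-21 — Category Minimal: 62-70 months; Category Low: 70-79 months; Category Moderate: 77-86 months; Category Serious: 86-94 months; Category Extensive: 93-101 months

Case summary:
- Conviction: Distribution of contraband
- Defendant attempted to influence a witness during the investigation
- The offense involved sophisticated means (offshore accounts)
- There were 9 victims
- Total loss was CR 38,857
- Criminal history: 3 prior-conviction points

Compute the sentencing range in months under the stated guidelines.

Base offense level for distribution of contraband: 12.
§1 applies (level before this adjustment is 12 < 18, so +3): 12 + 3 = 15.
§2 applies: 15 + 1 = 16.
§3 does not apply.
§4 applies: 16 + 2 = 18.
§6 does not apply.
§7 applies (level before this adjustment is 18 ≥ 6, so +4): 18 + 4 = 22.
Level 22 exceeds the maximum of 21; capped at 21.
Final offense level: 21.
Criminal history: 3 prior points → Category Minimal (0-7).
Level 21 falls in the 19-21 band.
Grid: Level 19-21 × Category Minimal = 62-70 months.

62-70 months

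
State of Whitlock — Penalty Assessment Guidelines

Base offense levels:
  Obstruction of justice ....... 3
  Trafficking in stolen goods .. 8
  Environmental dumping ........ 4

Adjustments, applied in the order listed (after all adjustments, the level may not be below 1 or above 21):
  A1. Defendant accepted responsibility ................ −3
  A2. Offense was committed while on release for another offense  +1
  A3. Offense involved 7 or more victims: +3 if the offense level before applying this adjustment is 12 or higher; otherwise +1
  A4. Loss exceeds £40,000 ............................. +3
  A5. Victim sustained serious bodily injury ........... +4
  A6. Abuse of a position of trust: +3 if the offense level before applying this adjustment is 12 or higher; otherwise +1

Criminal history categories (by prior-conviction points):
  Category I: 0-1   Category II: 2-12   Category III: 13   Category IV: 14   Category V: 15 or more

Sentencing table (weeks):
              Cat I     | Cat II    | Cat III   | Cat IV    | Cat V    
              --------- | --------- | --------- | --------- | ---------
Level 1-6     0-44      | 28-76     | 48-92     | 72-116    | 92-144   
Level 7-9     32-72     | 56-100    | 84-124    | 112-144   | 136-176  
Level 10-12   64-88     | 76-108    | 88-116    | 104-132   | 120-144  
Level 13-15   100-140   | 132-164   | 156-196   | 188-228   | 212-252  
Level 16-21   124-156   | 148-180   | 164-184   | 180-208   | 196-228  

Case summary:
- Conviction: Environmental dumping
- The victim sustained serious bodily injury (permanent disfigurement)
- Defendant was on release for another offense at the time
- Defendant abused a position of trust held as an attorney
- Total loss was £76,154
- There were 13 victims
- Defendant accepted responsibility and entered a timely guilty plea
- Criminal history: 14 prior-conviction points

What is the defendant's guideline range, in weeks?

Base offense level for environmental dumping: 4.
A1 applies: 4 − 3 = 1.
A2 applies: 1 + 1 = 2.
A3 applies (level before this adjustment is 2 < 12, so +1): 2 + 1 = 3.
A4 applies: 3 + 3 = 6.
A5 applies: 6 + 4 = 10.
A6 applies (level before this adjustment is 10 < 12, so +1): 10 + 1 = 11.
Final offense level: 11.
Criminal history: 14 prior points → Category IV (14).
Level 11 falls in the 10-12 band.
Grid: Level 10-12 × Category IV = 104-132 weeks.

104-132 weeks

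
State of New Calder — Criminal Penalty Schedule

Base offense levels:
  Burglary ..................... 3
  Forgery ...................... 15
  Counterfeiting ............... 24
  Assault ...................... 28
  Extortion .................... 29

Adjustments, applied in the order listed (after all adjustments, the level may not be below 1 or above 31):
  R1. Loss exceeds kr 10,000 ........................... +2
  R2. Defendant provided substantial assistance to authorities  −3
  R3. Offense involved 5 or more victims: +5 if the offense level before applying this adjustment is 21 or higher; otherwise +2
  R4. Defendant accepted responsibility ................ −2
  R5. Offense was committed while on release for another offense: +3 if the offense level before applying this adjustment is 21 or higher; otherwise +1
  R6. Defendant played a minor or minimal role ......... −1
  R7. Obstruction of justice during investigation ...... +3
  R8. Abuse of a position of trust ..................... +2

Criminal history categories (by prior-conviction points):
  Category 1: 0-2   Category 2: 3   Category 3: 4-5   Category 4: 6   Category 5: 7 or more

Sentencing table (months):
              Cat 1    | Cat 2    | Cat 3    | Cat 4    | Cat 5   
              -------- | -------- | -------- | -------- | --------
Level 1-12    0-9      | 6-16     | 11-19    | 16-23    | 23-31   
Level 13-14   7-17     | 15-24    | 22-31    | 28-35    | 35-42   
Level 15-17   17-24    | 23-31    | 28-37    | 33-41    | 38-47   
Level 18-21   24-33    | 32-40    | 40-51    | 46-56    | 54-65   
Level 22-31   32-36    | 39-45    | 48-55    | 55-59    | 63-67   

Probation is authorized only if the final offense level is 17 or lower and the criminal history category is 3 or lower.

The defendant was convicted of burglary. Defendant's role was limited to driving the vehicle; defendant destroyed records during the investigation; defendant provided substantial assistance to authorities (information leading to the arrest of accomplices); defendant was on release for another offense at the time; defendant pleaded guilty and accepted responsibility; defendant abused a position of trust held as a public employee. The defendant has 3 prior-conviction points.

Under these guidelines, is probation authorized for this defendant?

Yes

Base offense level for burglary: 3.
R1 does not apply.
R2 applies: 3 − 3 = 0.
R4 applies: 0 − 2 = -2.
R5 applies (level before this adjustment is -2 < 21, so +1): -2 + 1 = -1.
R6 applies: -1 − 1 = -2.
R7 applies: -2 + 3 = 1.
R8 applies: 1 + 2 = 3.
Final offense level: 3.
Criminal history: 3 prior points → Category 2 (3).
Level 3 falls in the 1-12 band.
Grid: Level 1-12 × Category 2 = 6-16 months.
Probation check: level 3 ≤ 17 and category 2 ≤ 3 → eligible.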